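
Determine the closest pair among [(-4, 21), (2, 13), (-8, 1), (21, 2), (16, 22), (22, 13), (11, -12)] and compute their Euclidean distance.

Computing all pairwise distances among 7 points:

d((-4, 21), (2, 13)) = 10.0 <-- minimum
d((-4, 21), (-8, 1)) = 20.3961
d((-4, 21), (21, 2)) = 31.4006
d((-4, 21), (16, 22)) = 20.025
d((-4, 21), (22, 13)) = 27.2029
d((-4, 21), (11, -12)) = 36.2491
d((2, 13), (-8, 1)) = 15.6205
d((2, 13), (21, 2)) = 21.9545
d((2, 13), (16, 22)) = 16.6433
d((2, 13), (22, 13)) = 20.0
d((2, 13), (11, -12)) = 26.5707
d((-8, 1), (21, 2)) = 29.0172
d((-8, 1), (16, 22)) = 31.8904
d((-8, 1), (22, 13)) = 32.311
d((-8, 1), (11, -12)) = 23.0217
d((21, 2), (16, 22)) = 20.6155
d((21, 2), (22, 13)) = 11.0454
d((21, 2), (11, -12)) = 17.2047
d((16, 22), (22, 13)) = 10.8167
d((16, 22), (11, -12)) = 34.3657
d((22, 13), (11, -12)) = 27.313

Closest pair: (-4, 21) and (2, 13) with distance 10.0

The closest pair is (-4, 21) and (2, 13) with Euclidean distance 10.0. For 7 points, brute-force pairwise comparison is shown above. For large n, the divide-and-conquer algorithm (sort by x, recurse on halves, check the dividing strip) achieves O(n log n).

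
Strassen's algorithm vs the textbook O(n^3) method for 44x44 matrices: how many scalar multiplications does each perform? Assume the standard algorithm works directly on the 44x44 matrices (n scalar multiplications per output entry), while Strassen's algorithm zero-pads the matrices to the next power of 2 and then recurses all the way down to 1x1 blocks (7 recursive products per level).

Matrix multiplication for 44x44 matrices:

Strassen's algorithm requires power-of-2 dimensions. Pad 44x44 to 64x64 (next power of 2).

Standard algorithm: 44^3 = 85184 multiplications
Strassen's algorithm: 7^(log2(64)) = 7^6 = 117649 multiplications
Difference: 85184 - 117649 = -32465 (Strassen uses MORE here due to padding overhead — for small or just-over-power-of-2 n, padding can outweigh the per-level savings)

Standard: 85184 multiplications (44^3). Strassen: 117649 multiplications (7^6, after padding to 64x64). Strassen reduces 8 recursive multiplications to 7 at each level.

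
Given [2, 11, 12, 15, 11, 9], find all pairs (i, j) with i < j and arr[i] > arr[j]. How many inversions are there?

Finding inversions in [2, 11, 12, 15, 11, 9]:

(1, 5): arr[1]=11 > arr[5]=9
(2, 4): arr[2]=12 > arr[4]=11
(2, 5): arr[2]=12 > arr[5]=9
(3, 4): arr[3]=15 > arr[4]=11
(3, 5): arr[3]=15 > arr[5]=9
(4, 5): arr[4]=11 > arr[5]=9

Total inversions: 6

The array has 6 inversion(s): (1,5), (2,4), (2,5), (3,4), (3,5), (4,5). Each pair (i,j) satisfies i < j and arr[i] > arr[j].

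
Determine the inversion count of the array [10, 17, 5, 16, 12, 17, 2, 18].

Finding inversions in [10, 17, 5, 16, 12, 17, 2, 18]:

(0, 2): arr[0]=10 > arr[2]=5
(0, 6): arr[0]=10 > arr[6]=2
(1, 2): arr[1]=17 > arr[2]=5
(1, 3): arr[1]=17 > arr[3]=16
(1, 4): arr[1]=17 > arr[4]=12
(1, 6): arr[1]=17 > arr[6]=2
(2, 6): arr[2]=5 > arr[6]=2
(3, 4): arr[3]=16 > arr[4]=12
(3, 6): arr[3]=16 > arr[6]=2
(4, 6): arr[4]=12 > arr[6]=2
(5, 6): arr[5]=17 > arr[6]=2

Total inversions: 11

The array has 11 inversion(s): (0,2), (0,6), (1,2), (1,3), (1,4), (1,6), (2,6), (3,4), (3,6), (4,6), (5,6). Each pair (i,j) satisfies i < j and arr[i] > arr[j].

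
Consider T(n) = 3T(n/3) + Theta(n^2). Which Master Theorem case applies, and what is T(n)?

Master Theorem for T(n) = 3T(n/3) + O(n^2):

a = 3, b = 3, c = 2
log_b(a) = log_3(3) = 1.0000

Case 3: c = 2 > log_3(3) = 1.0000
T(n) = O(n^2) = O(n^2)

For T(n) = 3T(n/3) + O(n^2): log_3(3) = 1.0000. This is Case 3 of the Master Theorem (c > log_b(a), work dominated by root), giving O(n^2).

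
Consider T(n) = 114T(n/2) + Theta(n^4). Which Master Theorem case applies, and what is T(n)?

Master Theorem for T(n) = 114T(n/2) + O(n^4):

a = 114, b = 2, c = 4
log_b(a) = log_2(114) = 6.8329

Case 1: c = 4 < log_2(114) = 6.8329
T(n) = O(n^(log_2 114))

For T(n) = 114T(n/2) + O(n^4): log_2(114) = 6.8329. This is Case 1 of the Master Theorem (c < log_b(a), work dominated by leaves), giving O(n^(log_2 114)).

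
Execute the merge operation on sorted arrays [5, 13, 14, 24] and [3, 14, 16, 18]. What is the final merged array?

Merging process:

Compare 5 vs 3: take 3 from right. Merged: [3]
Compare 5 vs 14: take 5 from left. Merged: [3, 5]
Compare 13 vs 14: take 13 from left. Merged: [3, 5, 13]
Compare 14 vs 14: take 14 from left. Merged: [3, 5, 13, 14]
Compare 24 vs 14: take 14 from right. Merged: [3, 5, 13, 14, 14]
Compare 24 vs 16: take 16 from right. Merged: [3, 5, 13, 14, 14, 16]
Compare 24 vs 18: take 18 from right. Merged: [3, 5, 13, 14, 14, 16, 18]
Append remaining from left: [24]. Merged: [3, 5, 13, 14, 14, 16, 18, 24]

Final merged array: [3, 5, 13, 14, 14, 16, 18, 24]
Total comparisons: 7

The merged array is [3, 5, 13, 14, 14, 16, 18, 24], requiring 7 comparisons. The merge step runs in O(n) time where n is the total number of elements.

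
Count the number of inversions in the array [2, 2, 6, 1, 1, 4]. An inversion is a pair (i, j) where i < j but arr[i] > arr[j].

Finding inversions in [2, 2, 6, 1, 1, 4]:

(0, 3): arr[0]=2 > arr[3]=1
(0, 4): arr[0]=2 > arr[4]=1
(1, 3): arr[1]=2 > arr[3]=1
(1, 4): arr[1]=2 > arr[4]=1
(2, 3): arr[2]=6 > arr[3]=1
(2, 4): arr[2]=6 > arr[4]=1
(2, 5): arr[2]=6 > arr[5]=4

Total inversions: 7

The array has 7 inversion(s): (0,3), (0,4), (1,3), (1,4), (2,3), (2,4), (2,5). Each pair (i,j) satisfies i < j and arr[i] > arr[j].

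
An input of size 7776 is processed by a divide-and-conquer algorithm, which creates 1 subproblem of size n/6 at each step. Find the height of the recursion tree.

For divide and conquer with division factor 6:

Problem sizes at each level:
Level 0: 7776
Level 1: 1296
Level 2: 216
Level 3: 36
Level 4: 6
Level 5: 1

The root is level 0 and the size-1 base case is level 5 (the tree spans levels 0 through 5, i.e. 6 levels counting the root), so the depth is the number of divisions: log_6(7776) = 5

The recursion tree depth is log_6(7776) = 5. At each level, the problem size is divided by 6, so it takes 5 divisions to reduce to a base case of size 1. The algorithm makes 1 recursive call at each level.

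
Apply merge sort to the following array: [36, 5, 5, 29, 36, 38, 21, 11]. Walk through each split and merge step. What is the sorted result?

Merge sort trace:

Split: [36, 5, 5, 29, 36, 38, 21, 11] -> [36, 5, 5, 29] and [36, 38, 21, 11]
  Split: [36, 5, 5, 29] -> [36, 5] and [5, 29]
    Split: [36, 5] -> [36] and [5]
    Merge: [36] + [5] -> [5, 36]
    Split: [5, 29] -> [5] and [29]
    Merge: [5] + [29] -> [5, 29]
  Merge: [5, 36] + [5, 29] -> [5, 5, 29, 36]
  Split: [36, 38, 21, 11] -> [36, 38] and [21, 11]
    Split: [36, 38] -> [36] and [38]
    Merge: [36] + [38] -> [36, 38]
    Split: [21, 11] -> [21] and [11]
    Merge: [21] + [11] -> [11, 21]
  Merge: [36, 38] + [11, 21] -> [11, 21, 36, 38]
Merge: [5, 5, 29, 36] + [11, 21, 36, 38] -> [5, 5, 11, 21, 29, 36, 36, 38]

Final sorted array: [5, 5, 11, 21, 29, 36, 36, 38]

The merge sort proceeds by recursively splitting the array and merging sorted halves.
After all merges, the sorted array is [5, 5, 11, 21, 29, 36, 36, 38].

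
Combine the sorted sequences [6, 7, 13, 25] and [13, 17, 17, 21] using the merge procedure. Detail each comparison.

Merging process:

Compare 6 vs 13: take 6 from left. Merged: [6]
Compare 7 vs 13: take 7 from left. Merged: [6, 7]
Compare 13 vs 13: take 13 from left. Merged: [6, 7, 13]
Compare 25 vs 13: take 13 from right. Merged: [6, 7, 13, 13]
Compare 25 vs 17: take 17 from right. Merged: [6, 7, 13, 13, 17]
Compare 25 vs 17: take 17 from right. Merged: [6, 7, 13, 13, 17, 17]
Compare 25 vs 21: take 21 from right. Merged: [6, 7, 13, 13, 17, 17, 21]
Append remaining from left: [25]. Merged: [6, 7, 13, 13, 17, 17, 21, 25]

Final merged array: [6, 7, 13, 13, 17, 17, 21, 25]
Total comparisons: 7

The merged array is [6, 7, 13, 13, 17, 17, 21, 25], requiring 7 comparisons. The merge step runs in O(n) time where n is the total number of elements.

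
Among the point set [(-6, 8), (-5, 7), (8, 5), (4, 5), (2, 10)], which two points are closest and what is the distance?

Computing all pairwise distances among 5 points:

d((-6, 8), (-5, 7)) = 1.4142 <-- minimum
d((-6, 8), (8, 5)) = 14.3178
d((-6, 8), (4, 5)) = 10.4403
d((-6, 8), (2, 10)) = 8.2462
d((-5, 7), (8, 5)) = 13.1529
d((-5, 7), (4, 5)) = 9.2195
d((-5, 7), (2, 10)) = 7.6158
d((8, 5), (4, 5)) = 4.0
d((8, 5), (2, 10)) = 7.8102
d((4, 5), (2, 10)) = 5.3852

Closest pair: (-6, 8) and (-5, 7) with distance 1.4142

The closest pair is (-6, 8) and (-5, 7) with Euclidean distance 1.4142. For 5 points, brute-force pairwise comparison is shown above. For large n, the divide-and-conquer algorithm (sort by x, recurse on halves, check the dividing strip) achieves O(n log n).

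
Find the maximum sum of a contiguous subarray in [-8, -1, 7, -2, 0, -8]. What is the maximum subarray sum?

Using Kadane's algorithm on [-8, -1, 7, -2, 0, -8]:

Scanning through the array:
Position 1 (value -1): max_ending_here = -1, max_so_far = -1
Position 2 (value 7): max_ending_here = 7, max_so_far = 7
Position 3 (value -2): max_ending_here = 5, max_so_far = 7
Position 4 (value 0): max_ending_here = 5, max_so_far = 7
Position 5 (value -8): max_ending_here = -3, max_so_far = 7

Maximum subarray: [7]
Maximum sum: 7

The maximum subarray is [7] with sum 7. This subarray runs from index 2 to index 2.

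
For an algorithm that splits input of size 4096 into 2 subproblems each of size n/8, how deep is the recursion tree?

For divide and conquer with division factor 8:

Problem sizes at each level:
Level 0: 4096
Level 1: 512
Level 2: 64
Level 3: 8
Level 4: 1

The root is level 0 and the size-1 base case is level 4 (the tree spans levels 0 through 4, i.e. 5 levels counting the root), so the depth is the number of divisions: log_8(4096) = 4

The recursion tree depth is log_8(4096) = 4. At each level, the problem size is divided by 8, so it takes 4 divisions to reduce to a base case of size 1. The algorithm makes 2 recursive calls at each level.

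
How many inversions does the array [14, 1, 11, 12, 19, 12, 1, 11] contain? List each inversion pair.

Finding inversions in [14, 1, 11, 12, 19, 12, 1, 11]:

(0, 1): arr[0]=14 > arr[1]=1
(0, 2): arr[0]=14 > arr[2]=11
(0, 3): arr[0]=14 > arr[3]=12
(0, 5): arr[0]=14 > arr[5]=12
(0, 6): arr[0]=14 > arr[6]=1
(0, 7): arr[0]=14 > arr[7]=11
(2, 6): arr[2]=11 > arr[6]=1
(3, 6): arr[3]=12 > arr[6]=1
(3, 7): arr[3]=12 > arr[7]=11
(4, 5): arr[4]=19 > arr[5]=12
(4, 6): arr[4]=19 > arr[6]=1
(4, 7): arr[4]=19 > arr[7]=11
(5, 6): arr[5]=12 > arr[6]=1
(5, 7): arr[5]=12 > arr[7]=11

Total inversions: 14

The array has 14 inversion(s): (0,1), (0,2), (0,3), (0,5), (0,6), (0,7), (2,6), (3,6), (3,7), (4,5), (4,6), (4,7), (5,6), (5,7). Each pair (i,j) satisfies i < j and arr[i] > arr[j].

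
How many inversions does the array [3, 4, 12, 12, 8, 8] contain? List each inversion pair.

Finding inversions in [3, 4, 12, 12, 8, 8]:

(2, 4): arr[2]=12 > arr[4]=8
(2, 5): arr[2]=12 > arr[5]=8
(3, 4): arr[3]=12 > arr[4]=8
(3, 5): arr[3]=12 > arr[5]=8

Total inversions: 4

The array has 4 inversion(s): (2,4), (2,5), (3,4), (3,5). Each pair (i,j) satisfies i < j and arr[i] > arr[j].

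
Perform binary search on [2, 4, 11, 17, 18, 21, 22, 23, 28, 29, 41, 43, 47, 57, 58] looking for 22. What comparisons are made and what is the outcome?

Binary search for 22 in [2, 4, 11, 17, 18, 21, 22, 23, 28, 29, 41, 43, 47, 57, 58]:

lo=0, hi=14, mid=7, arr[mid]=23 -> 23 > 22, search left half
lo=0, hi=6, mid=3, arr[mid]=17 -> 17 < 22, search right half
lo=4, hi=6, mid=5, arr[mid]=21 -> 21 < 22, search right half
lo=6, hi=6, mid=6, arr[mid]=22 -> Found target at index 6!

Binary search finds 22 at index 6 after 4 comparisons. The search repeatedly halves the search space by comparing with the middle element.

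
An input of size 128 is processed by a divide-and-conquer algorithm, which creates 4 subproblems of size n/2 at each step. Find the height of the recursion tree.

For divide and conquer with division factor 2:

Problem sizes at each level:
Level 0: 128
Level 1: 64
Level 2: 32
Level 3: 16
Level 4: 8
Level 5: 4
Level 6: 2
Level 7: 1

The root is level 0 and the size-1 base case is level 7 (the tree spans levels 0 through 7, i.e. 8 levels counting the root), so the depth is the number of divisions: log_2(128) = 7

The recursion tree depth is log_2(128) = 7. At each level, the problem size is divided by 2, so it takes 7 divisions to reduce to a base case of size 1. The algorithm makes 4 recursive calls at each level.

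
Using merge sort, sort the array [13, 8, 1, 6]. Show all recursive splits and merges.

Merge sort trace:

Split: [13, 8, 1, 6] -> [13, 8] and [1, 6]
  Split: [13, 8] -> [13] and [8]
  Merge: [13] + [8] -> [8, 13]
  Split: [1, 6] -> [1] and [6]
  Merge: [1] + [6] -> [1, 6]
Merge: [8, 13] + [1, 6] -> [1, 6, 8, 13]

Final sorted array: [1, 6, 8, 13]

The merge sort proceeds by recursively splitting the array and merging sorted halves.
After all merges, the sorted array is [1, 6, 8, 13].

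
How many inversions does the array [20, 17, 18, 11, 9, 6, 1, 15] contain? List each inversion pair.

Finding inversions in [20, 17, 18, 11, 9, 6, 1, 15]:

(0, 1): arr[0]=20 > arr[1]=17
(0, 2): arr[0]=20 > arr[2]=18
(0, 3): arr[0]=20 > arr[3]=11
(0, 4): arr[0]=20 > arr[4]=9
(0, 5): arr[0]=20 > arr[5]=6
(0, 6): arr[0]=20 > arr[6]=1
(0, 7): arr[0]=20 > arr[7]=15
(1, 3): arr[1]=17 > arr[3]=11
(1, 4): arr[1]=17 > arr[4]=9
(1, 5): arr[1]=17 > arr[5]=6
(1, 6): arr[1]=17 > arr[6]=1
(1, 7): arr[1]=17 > arr[7]=15
(2, 3): arr[2]=18 > arr[3]=11
(2, 4): arr[2]=18 > arr[4]=9
(2, 5): arr[2]=18 > arr[5]=6
(2, 6): arr[2]=18 > arr[6]=1
(2, 7): arr[2]=18 > arr[7]=15
(3, 4): arr[3]=11 > arr[4]=9
(3, 5): arr[3]=11 > arr[5]=6
(3, 6): arr[3]=11 > arr[6]=1
(4, 5): arr[4]=9 > arr[5]=6
(4, 6): arr[4]=9 > arr[6]=1
(5, 6): arr[5]=6 > arr[6]=1

Total inversions: 23

The array has 23 inversion(s): (0,1), (0,2), (0,3), (0,4), (0,5), (0,6), (0,7), (1,3), (1,4), (1,5), (1,6), (1,7), (2,3), (2,4), (2,5), (2,6), (2,7), (3,4), (3,5), (3,6), (4,5), (4,6), (5,6). Each pair (i,j) satisfies i < j and arr[i] > arr[j].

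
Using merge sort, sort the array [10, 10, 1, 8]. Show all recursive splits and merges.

Merge sort trace:

Split: [10, 10, 1, 8] -> [10, 10] and [1, 8]
  Split: [10, 10] -> [10] and [10]
  Merge: [10] + [10] -> [10, 10]
  Split: [1, 8] -> [1] and [8]
  Merge: [1] + [8] -> [1, 8]
Merge: [10, 10] + [1, 8] -> [1, 8, 10, 10]

Final sorted array: [1, 8, 10, 10]

The merge sort proceeds by recursively splitting the array and merging sorted halves.
After all merges, the sorted array is [1, 8, 10, 10].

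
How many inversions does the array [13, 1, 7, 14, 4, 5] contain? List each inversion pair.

Finding inversions in [13, 1, 7, 14, 4, 5]:

(0, 1): arr[0]=13 > arr[1]=1
(0, 2): arr[0]=13 > arr[2]=7
(0, 4): arr[0]=13 > arr[4]=4
(0, 5): arr[0]=13 > arr[5]=5
(2, 4): arr[2]=7 > arr[4]=4
(2, 5): arr[2]=7 > arr[5]=5
(3, 4): arr[3]=14 > arr[4]=4
(3, 5): arr[3]=14 > arr[5]=5

Total inversions: 8

The array has 8 inversion(s): (0,1), (0,2), (0,4), (0,5), (2,4), (2,5), (3,4), (3,5). Each pair (i,j) satisfies i < j and arr[i] > arr[j].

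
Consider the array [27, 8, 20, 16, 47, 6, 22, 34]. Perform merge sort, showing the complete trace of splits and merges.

Merge sort trace:

Split: [27, 8, 20, 16, 47, 6, 22, 34] -> [27, 8, 20, 16] and [47, 6, 22, 34]
  Split: [27, 8, 20, 16] -> [27, 8] and [20, 16]
    Split: [27, 8] -> [27] and [8]
    Merge: [27] + [8] -> [8, 27]
    Split: [20, 16] -> [20] and [16]
    Merge: [20] + [16] -> [16, 20]
  Merge: [8, 27] + [16, 20] -> [8, 16, 20, 27]
  Split: [47, 6, 22, 34] -> [47, 6] and [22, 34]
    Split: [47, 6] -> [47] and [6]
    Merge: [47] + [6] -> [6, 47]
    Split: [22, 34] -> [22] and [34]
    Merge: [22] + [34] -> [22, 34]
  Merge: [6, 47] + [22, 34] -> [6, 22, 34, 47]
Merge: [8, 16, 20, 27] + [6, 22, 34, 47] -> [6, 8, 16, 20, 22, 27, 34, 47]

Final sorted array: [6, 8, 16, 20, 22, 27, 34, 47]

The merge sort proceeds by recursively splitting the array and merging sorted halves.
After all merges, the sorted array is [6, 8, 16, 20, 22, 27, 34, 47].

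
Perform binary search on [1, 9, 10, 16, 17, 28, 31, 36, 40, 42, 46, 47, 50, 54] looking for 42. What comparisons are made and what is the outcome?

Binary search for 42 in [1, 9, 10, 16, 17, 28, 31, 36, 40, 42, 46, 47, 50, 54]:

lo=0, hi=13, mid=6, arr[mid]=31 -> 31 < 42, search right half
lo=7, hi=13, mid=10, arr[mid]=46 -> 46 > 42, search left half
lo=7, hi=9, mid=8, arr[mid]=40 -> 40 < 42, search right half
lo=9, hi=9, mid=9, arr[mid]=42 -> Found target at index 9!

Binary search finds 42 at index 9 after 4 comparisons. The search repeatedly halves the search space by comparing with the middle element.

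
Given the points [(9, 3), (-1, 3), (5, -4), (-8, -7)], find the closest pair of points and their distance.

Computing all pairwise distances among 4 points:

d((9, 3), (-1, 3)) = 10.0
d((9, 3), (5, -4)) = 8.0623 <-- minimum
d((9, 3), (-8, -7)) = 19.7231
d((-1, 3), (5, -4)) = 9.2195
d((-1, 3), (-8, -7)) = 12.2066
d((5, -4), (-8, -7)) = 13.3417

Closest pair: (9, 3) and (5, -4) with distance 8.0623

The closest pair is (9, 3) and (5, -4) with Euclidean distance 8.0623. For 4 points, brute-force pairwise comparison is shown above. For large n, the divide-and-conquer algorithm (sort by x, recurse on halves, check the dividing strip) achieves O(n log n).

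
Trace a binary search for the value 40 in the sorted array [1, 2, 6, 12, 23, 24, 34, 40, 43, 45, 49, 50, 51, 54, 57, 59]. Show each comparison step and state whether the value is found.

Binary search for 40 in [1, 2, 6, 12, 23, 24, 34, 40, 43, 45, 49, 50, 51, 54, 57, 59]:

lo=0, hi=15, mid=7, arr[mid]=40 -> Found target at index 7!

Binary search finds 40 at index 7 after 1 comparisons. The search repeatedly halves the search space by comparing with the middle element.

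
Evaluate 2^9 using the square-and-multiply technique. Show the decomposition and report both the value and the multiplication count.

Computing 2^9 by squaring (build up from 2^1; each line after the first costs one multiplication):

2^1 = 2
2^2 = (2^1)^2 = 2^2 = 4
2^4 = (2^2)^2 = 4^2 = 16
2^8 = (2^4)^2 = 16^2 = 256
2^9 = 2 * 2^8 = 2 * 256 = 512

Result: 512
Multiplications needed: 4 (4 lines after 2^1)

2^9 = 512. Using exponentiation by squaring, this requires 4 multiplications. The key idea: if the exponent is even, square the half-power; if odd, multiply by the base once.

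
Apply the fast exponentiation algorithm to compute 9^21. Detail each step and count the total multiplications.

Computing 9^21 by squaring (build up from 9^1; each line after the first costs one multiplication):

9^1 = 9
9^2 = (9^1)^2 = 9^2 = 81
9^4 = (9^2)^2 = 81^2 = 6561
9^5 = 9 * 9^4 = 9 * 6561 = 59049
9^10 = (9^5)^2 = 59049^2 = 3486784401
9^20 = (9^10)^2 = 3486784401^2 = 12157665459056928801
9^21 = 9 * 9^20 = 9 * 12157665459056928801 = 109418989131512359209

Result: 109418989131512359209
Multiplications needed: 6 (6 lines after 9^1)

9^21 = 109418989131512359209. Using exponentiation by squaring, this requires 6 multiplications. The key idea: if the exponent is even, square the half-power; if odd, multiply by the base once.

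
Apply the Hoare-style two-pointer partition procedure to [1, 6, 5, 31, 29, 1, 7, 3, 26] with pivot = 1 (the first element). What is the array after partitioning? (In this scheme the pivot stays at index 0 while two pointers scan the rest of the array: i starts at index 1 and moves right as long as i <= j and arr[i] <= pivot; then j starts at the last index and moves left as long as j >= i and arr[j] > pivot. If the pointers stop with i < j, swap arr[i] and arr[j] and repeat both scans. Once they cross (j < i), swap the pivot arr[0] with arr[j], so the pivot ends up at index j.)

Hoare-style two-pointer partition with pivot = 1:

Initial array: [1, 6, 5, 31, 29, 1, 7, 3, 26]

Pointers start at i = 1, j = 8.
i stops at index 1 (arr[1]=6 > 1), j stops at index 5 (arr[5]=1 <= 1): swap arr[1] and arr[5], array becomes [1, 1, 5, 31, 29, 6, 7, 3, 26]
i ends at 2, j ends at 1: the pointers have crossed (j < i), so scanning stops.

Swap pivot arr[0] with arr[1] to place pivot at position 1: [1, 1, 5, 31, 29, 6, 7, 3, 26]
Pivot position: 1

After partitioning with pivot 1, the array becomes [1, 1, 5, 31, 29, 6, 7, 3, 26]. The pivot is placed at index 1. All elements to the left of the pivot are <= 1, and all elements to the right are > 1.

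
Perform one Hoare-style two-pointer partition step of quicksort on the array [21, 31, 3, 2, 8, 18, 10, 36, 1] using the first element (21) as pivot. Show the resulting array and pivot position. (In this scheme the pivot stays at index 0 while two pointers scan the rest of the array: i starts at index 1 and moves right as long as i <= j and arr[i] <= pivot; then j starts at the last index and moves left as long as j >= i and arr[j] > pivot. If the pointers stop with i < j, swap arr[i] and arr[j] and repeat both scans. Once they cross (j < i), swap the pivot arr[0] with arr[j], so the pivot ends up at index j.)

Hoare-style two-pointer partition with pivot = 21:

Initial array: [21, 31, 3, 2, 8, 18, 10, 36, 1]

Pointers start at i = 1, j = 8.
i stops at index 1 (arr[1]=31 > 21), j stops at index 8 (arr[8]=1 <= 21): swap arr[1] and arr[8], array becomes [21, 1, 3, 2, 8, 18, 10, 36, 31]
i ends at 7, j ends at 6: the pointers have crossed (j < i), so scanning stops.

Swap pivot arr[0] with arr[6] to place pivot at position 6: [10, 1, 3, 2, 8, 18, 21, 36, 31]
Pivot position: 6

After partitioning with pivot 21, the array becomes [10, 1, 3, 2, 8, 18, 21, 36, 31]. The pivot is placed at index 6. All elements to the left of the pivot are <= 21, and all elements to the right are > 21.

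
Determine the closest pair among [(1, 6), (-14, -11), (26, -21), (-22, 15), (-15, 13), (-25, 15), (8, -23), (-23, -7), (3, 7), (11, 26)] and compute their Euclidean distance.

Computing all pairwise distances among 10 points:

d((1, 6), (-14, -11)) = 22.6716
d((1, 6), (26, -21)) = 36.7967
d((1, 6), (-22, 15)) = 24.6982
d((1, 6), (-15, 13)) = 17.4642
d((1, 6), (-25, 15)) = 27.5136
d((1, 6), (8, -23)) = 29.8329
d((1, 6), (-23, -7)) = 27.2947
d((1, 6), (3, 7)) = 2.2361 <-- minimum
d((1, 6), (11, 26)) = 22.3607
d((-14, -11), (26, -21)) = 41.2311
d((-14, -11), (-22, 15)) = 27.2029
d((-14, -11), (-15, 13)) = 24.0208
d((-14, -11), (-25, 15)) = 28.2312
d((-14, -11), (8, -23)) = 25.0599
d((-14, -11), (-23, -7)) = 9.8489
d((-14, -11), (3, 7)) = 24.7588
d((-14, -11), (11, 26)) = 44.6542
d((26, -21), (-22, 15)) = 60.0
d((26, -21), (-15, 13)) = 53.2635
d((26, -21), (-25, 15)) = 62.426
d((26, -21), (8, -23)) = 18.1108
d((26, -21), (-23, -7)) = 50.9608
d((26, -21), (3, 7)) = 36.2353
d((26, -21), (11, 26)) = 49.3356
d((-22, 15), (-15, 13)) = 7.2801
d((-22, 15), (-25, 15)) = 3.0
d((-22, 15), (8, -23)) = 48.4149
d((-22, 15), (-23, -7)) = 22.0227
d((-22, 15), (3, 7)) = 26.2488
d((-22, 15), (11, 26)) = 34.7851
d((-15, 13), (-25, 15)) = 10.198
d((-15, 13), (8, -23)) = 42.72
d((-15, 13), (-23, -7)) = 21.5407
d((-15, 13), (3, 7)) = 18.9737
d((-15, 13), (11, 26)) = 29.0689
d((-25, 15), (8, -23)) = 50.3289
d((-25, 15), (-23, -7)) = 22.0907
d((-25, 15), (3, 7)) = 29.1204
d((-25, 15), (11, 26)) = 37.6431
d((8, -23), (-23, -7)) = 34.8855
d((8, -23), (3, 7)) = 30.4138
d((8, -23), (11, 26)) = 49.0918
d((-23, -7), (3, 7)) = 29.5296
d((-23, -7), (11, 26)) = 47.3814
d((3, 7), (11, 26)) = 20.6155

Closest pair: (1, 6) and (3, 7) with distance 2.2361

The closest pair is (1, 6) and (3, 7) with Euclidean distance 2.2361. For 10 points, brute-force pairwise comparison is shown above. For large n, the divide-and-conquer algorithm (sort by x, recurse on halves, check the dividing strip) achieves O(n log n).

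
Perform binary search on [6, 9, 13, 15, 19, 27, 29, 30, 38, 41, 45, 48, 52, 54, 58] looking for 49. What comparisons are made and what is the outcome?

Binary search for 49 in [6, 9, 13, 15, 19, 27, 29, 30, 38, 41, 45, 48, 52, 54, 58]:

lo=0, hi=14, mid=7, arr[mid]=30 -> 30 < 49, search right half
lo=8, hi=14, mid=11, arr[mid]=48 -> 48 < 49, search right half
lo=12, hi=14, mid=13, arr[mid]=54 -> 54 > 49, search left half
lo=12, hi=12, mid=12, arr[mid]=52 -> 52 > 49, search left half
lo=12 > hi=11, target 49 not found

Binary search determines that 49 is not in the array after 4 comparisons. The search space was exhausted without finding the target.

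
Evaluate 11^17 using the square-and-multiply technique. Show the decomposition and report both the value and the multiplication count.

Computing 11^17 by squaring (build up from 11^1; each line after the first costs one multiplication):

11^1 = 11
11^2 = (11^1)^2 = 11^2 = 121
11^4 = (11^2)^2 = 121^2 = 14641
11^8 = (11^4)^2 = 14641^2 = 214358881
11^16 = (11^8)^2 = 214358881^2 = 45949729863572161
11^17 = 11 * 11^16 = 11 * 45949729863572161 = 505447028499293771

Result: 505447028499293771
Multiplications needed: 5 (5 lines after 11^1)

11^17 = 505447028499293771. Using exponentiation by squaring, this requires 5 multiplications. The key idea: if the exponent is even, square the half-power; if odd, multiply by the base once.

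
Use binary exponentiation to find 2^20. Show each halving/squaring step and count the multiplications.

Computing 2^20 by squaring (build up from 2^1; each line after the first costs one multiplication):

2^1 = 2
2^2 = (2^1)^2 = 2^2 = 4
2^4 = (2^2)^2 = 4^2 = 16
2^5 = 2 * 2^4 = 2 * 16 = 32
2^10 = (2^5)^2 = 32^2 = 1024
2^20 = (2^10)^2 = 1024^2 = 1048576

Result: 1048576
Multiplications needed: 5 (5 lines after 2^1)

2^20 = 1048576. Using exponentiation by squaring, this requires 5 multiplications. The key idea: if the exponent is even, square the half-power; if odd, multiply by the base once.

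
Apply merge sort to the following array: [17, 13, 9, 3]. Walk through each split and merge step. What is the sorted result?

Merge sort trace:

Split: [17, 13, 9, 3] -> [17, 13] and [9, 3]
  Split: [17, 13] -> [17] and [13]
  Merge: [17] + [13] -> [13, 17]
  Split: [9, 3] -> [9] and [3]
  Merge: [9] + [3] -> [3, 9]
Merge: [13, 17] + [3, 9] -> [3, 9, 13, 17]

Final sorted array: [3, 9, 13, 17]

The merge sort proceeds by recursively splitting the array and merging sorted halves.
After all merges, the sorted array is [3, 9, 13, 17].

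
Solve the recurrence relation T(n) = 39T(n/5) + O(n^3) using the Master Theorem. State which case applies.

Master Theorem for T(n) = 39T(n/5) + O(n^3):

a = 39, b = 5, c = 3
log_b(a) = log_5(39) = 2.2763

Case 3: c = 3 > log_5(39) = 2.2763
T(n) = O(n^3) = O(n^3)

For T(n) = 39T(n/5) + O(n^3): log_5(39) = 2.2763. This is Case 3 of the Master Theorem (c > log_b(a), work dominated by root), giving O(n^3).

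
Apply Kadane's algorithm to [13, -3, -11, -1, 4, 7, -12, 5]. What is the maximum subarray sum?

Using Kadane's algorithm on [13, -3, -11, -1, 4, 7, -12, 5]:

Scanning through the array:
Position 1 (value -3): max_ending_here = 10, max_so_far = 13
Position 2 (value -11): max_ending_here = -1, max_so_far = 13
Position 3 (value -1): max_ending_here = -1, max_so_far = 13
Position 4 (value 4): max_ending_here = 4, max_so_far = 13
Position 5 (value 7): max_ending_here = 11, max_so_far = 13
Position 6 (value -12): max_ending_here = -1, max_so_far = 13
Position 7 (value 5): max_ending_here = 5, max_so_far = 13

Maximum subarray: [13]
Maximum sum: 13

The maximum subarray is [13] with sum 13. This subarray runs from index 0 to index 0.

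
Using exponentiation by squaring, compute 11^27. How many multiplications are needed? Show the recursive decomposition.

Computing 11^27 by squaring (build up from 11^1; each line after the first costs one multiplication):

11^1 = 11
11^2 = (11^1)^2 = 11^2 = 121
11^3 = 11 * 11^2 = 11 * 121 = 1331
11^6 = (11^3)^2 = 1331^2 = 1771561
11^12 = (11^6)^2 = 1771561^2 = 3138428376721
11^13 = 11 * 11^12 = 11 * 3138428376721 = 34522712143931
11^26 = (11^13)^2 = 34522712143931^2 = 1191817653772720942460132761
11^27 = 11 * 11^26 = 11 * 1191817653772720942460132761 = 13109994191499930367061460371

Result: 13109994191499930367061460371
Multiplications needed: 7 (7 lines after 11^1)

11^27 = 13109994191499930367061460371. Using exponentiation by squaring, this requires 7 multiplications. The key idea: if the exponent is even, square the half-power; if odd, multiply by the base once.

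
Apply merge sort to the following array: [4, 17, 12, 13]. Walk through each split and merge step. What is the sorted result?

Merge sort trace:

Split: [4, 17, 12, 13] -> [4, 17] and [12, 13]
  Split: [4, 17] -> [4] and [17]
  Merge: [4] + [17] -> [4, 17]
  Split: [12, 13] -> [12] and [13]
  Merge: [12] + [13] -> [12, 13]
Merge: [4, 17] + [12, 13] -> [4, 12, 13, 17]

Final sorted array: [4, 12, 13, 17]

The merge sort proceeds by recursively splitting the array and merging sorted halves.
After all merges, the sorted array is [4, 12, 13, 17].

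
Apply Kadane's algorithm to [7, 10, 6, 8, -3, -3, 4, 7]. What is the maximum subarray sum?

Using Kadane's algorithm on [7, 10, 6, 8, -3, -3, 4, 7]:

Scanning through the array:
Position 1 (value 10): max_ending_here = 17, max_so_far = 17
Position 2 (value 6): max_ending_here = 23, max_so_far = 23
Position 3 (value 8): max_ending_here = 31, max_so_far = 31
Position 4 (value -3): max_ending_here = 28, max_so_far = 31
Position 5 (value -3): max_ending_here = 25, max_so_far = 31
Position 6 (value 4): max_ending_here = 29, max_so_far = 31
Position 7 (value 7): max_ending_here = 36, max_so_far = 36

Maximum subarray: [7, 10, 6, 8, -3, -3, 4, 7]
Maximum sum: 36

The maximum subarray is [7, 10, 6, 8, -3, -3, 4, 7] with sum 36. This subarray runs from index 0 to index 7.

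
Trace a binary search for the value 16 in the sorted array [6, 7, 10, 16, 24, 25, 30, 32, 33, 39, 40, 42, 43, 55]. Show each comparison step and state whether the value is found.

Binary search for 16 in [6, 7, 10, 16, 24, 25, 30, 32, 33, 39, 40, 42, 43, 55]:

lo=0, hi=13, mid=6, arr[mid]=30 -> 30 > 16, search left half
lo=0, hi=5, mid=2, arr[mid]=10 -> 10 < 16, search right half
lo=3, hi=5, mid=4, arr[mid]=24 -> 24 > 16, search left half
lo=3, hi=3, mid=3, arr[mid]=16 -> Found target at index 3!

Binary search finds 16 at index 3 after 4 comparisons. The search repeatedly halves the search space by comparing with the middle element.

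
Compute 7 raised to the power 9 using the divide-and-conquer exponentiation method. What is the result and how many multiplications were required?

Computing 7^9 by squaring (build up from 7^1; each line after the first costs one multiplication):

7^1 = 7
7^2 = (7^1)^2 = 7^2 = 49
7^4 = (7^2)^2 = 49^2 = 2401
7^8 = (7^4)^2 = 2401^2 = 5764801
7^9 = 7 * 7^8 = 7 * 5764801 = 40353607

Result: 40353607
Multiplications needed: 4 (4 lines after 7^1)

7^9 = 40353607. Using exponentiation by squaring, this requires 4 multiplications. The key idea: if the exponent is even, square the half-power; if odd, multiply by the base once.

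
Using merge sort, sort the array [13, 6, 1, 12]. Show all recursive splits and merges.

Merge sort trace:

Split: [13, 6, 1, 12] -> [13, 6] and [1, 12]
  Split: [13, 6] -> [13] and [6]
  Merge: [13] + [6] -> [6, 13]
  Split: [1, 12] -> [1] and [12]
  Merge: [1] + [12] -> [1, 12]
Merge: [6, 13] + [1, 12] -> [1, 6, 12, 13]

Final sorted array: [1, 6, 12, 13]

The merge sort proceeds by recursively splitting the array and merging sorted halves.
After all merges, the sorted array is [1, 6, 12, 13].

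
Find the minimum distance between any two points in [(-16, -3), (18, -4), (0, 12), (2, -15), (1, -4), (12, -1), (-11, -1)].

Computing all pairwise distances among 7 points:

d((-16, -3), (18, -4)) = 34.0147
d((-16, -3), (0, 12)) = 21.9317
d((-16, -3), (2, -15)) = 21.6333
d((-16, -3), (1, -4)) = 17.0294
d((-16, -3), (12, -1)) = 28.0713
d((-16, -3), (-11, -1)) = 5.3852 <-- minimum
d((18, -4), (0, 12)) = 24.0832
d((18, -4), (2, -15)) = 19.4165
d((18, -4), (1, -4)) = 17.0
d((18, -4), (12, -1)) = 6.7082
d((18, -4), (-11, -1)) = 29.1548
d((0, 12), (2, -15)) = 27.074
d((0, 12), (1, -4)) = 16.0312
d((0, 12), (12, -1)) = 17.6918
d((0, 12), (-11, -1)) = 17.0294
d((2, -15), (1, -4)) = 11.0454
d((2, -15), (12, -1)) = 17.2047
d((2, -15), (-11, -1)) = 19.105
d((1, -4), (12, -1)) = 11.4018
d((1, -4), (-11, -1)) = 12.3693
d((12, -1), (-11, -1)) = 23.0

Closest pair: (-16, -3) and (-11, -1) with distance 5.3852

The closest pair is (-16, -3) and (-11, -1) with Euclidean distance 5.3852. For 7 points, brute-force pairwise comparison is shown above. For large n, the divide-and-conquer algorithm (sort by x, recurse on halves, check the dividing strip) achieves O(n log n).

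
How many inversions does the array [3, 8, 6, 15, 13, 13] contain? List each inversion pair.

Finding inversions in [3, 8, 6, 15, 13, 13]:

(1, 2): arr[1]=8 > arr[2]=6
(3, 4): arr[3]=15 > arr[4]=13
(3, 5): arr[3]=15 > arr[5]=13

Total inversions: 3

The array has 3 inversion(s): (1,2), (3,4), (3,5). Each pair (i,j) satisfies i < j and arr[i] > arr[j].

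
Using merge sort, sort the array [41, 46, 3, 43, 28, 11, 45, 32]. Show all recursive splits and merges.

Merge sort trace:

Split: [41, 46, 3, 43, 28, 11, 45, 32] -> [41, 46, 3, 43] and [28, 11, 45, 32]
  Split: [41, 46, 3, 43] -> [41, 46] and [3, 43]
    Split: [41, 46] -> [41] and [46]
    Merge: [41] + [46] -> [41, 46]
    Split: [3, 43] -> [3] and [43]
    Merge: [3] + [43] -> [3, 43]
  Merge: [41, 46] + [3, 43] -> [3, 41, 43, 46]
  Split: [28, 11, 45, 32] -> [28, 11] and [45, 32]
    Split: [28, 11] -> [28] and [11]
    Merge: [28] + [11] -> [11, 28]
    Split: [45, 32] -> [45] and [32]
    Merge: [45] + [32] -> [32, 45]
  Merge: [11, 28] + [32, 45] -> [11, 28, 32, 45]
Merge: [3, 41, 43, 46] + [11, 28, 32, 45] -> [3, 11, 28, 32, 41, 43, 45, 46]

Final sorted array: [3, 11, 28, 32, 41, 43, 45, 46]

The merge sort proceeds by recursively splitting the array and merging sorted halves.
After all merges, the sorted array is [3, 11, 28, 32, 41, 43, 45, 46].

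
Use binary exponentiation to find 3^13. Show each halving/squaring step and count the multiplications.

Computing 3^13 by squaring (build up from 3^1; each line after the first costs one multiplication):

3^1 = 3
3^2 = (3^1)^2 = 3^2 = 9
3^3 = 3 * 3^2 = 3 * 9 = 27
3^6 = (3^3)^2 = 27^2 = 729
3^12 = (3^6)^2 = 729^2 = 531441
3^13 = 3 * 3^12 = 3 * 531441 = 1594323

Result: 1594323
Multiplications needed: 5 (5 lines after 3^1)

3^13 = 1594323. Using exponentiation by squaring, this requires 5 multiplications. The key idea: if the exponent is even, square the half-power; if odd, multiply by the base once.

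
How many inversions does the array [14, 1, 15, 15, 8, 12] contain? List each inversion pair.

Finding inversions in [14, 1, 15, 15, 8, 12]:

(0, 1): arr[0]=14 > arr[1]=1
(0, 4): arr[0]=14 > arr[4]=8
(0, 5): arr[0]=14 > arr[5]=12
(2, 4): arr[2]=15 > arr[4]=8
(2, 5): arr[2]=15 > arr[5]=12
(3, 4): arr[3]=15 > arr[4]=8
(3, 5): arr[3]=15 > arr[5]=12

Total inversions: 7

The array has 7 inversion(s): (0,1), (0,4), (0,5), (2,4), (2,5), (3,4), (3,5). Each pair (i,j) satisfies i < j and arr[i] > arr[j].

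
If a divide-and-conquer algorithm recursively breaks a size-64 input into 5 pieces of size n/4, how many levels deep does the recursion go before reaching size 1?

For divide and conquer with division factor 4:

Problem sizes at each level:
Level 0: 64
Level 1: 16
Level 2: 4
Level 3: 1

The root is level 0 and the size-1 base case is level 3 (the tree spans levels 0 through 3, i.e. 4 levels counting the root), so the depth is the number of divisions: log_4(64) = 3

The recursion tree depth is log_4(64) = 3. At each level, the problem size is divided by 4, so it takes 3 divisions to reduce to a base case of size 1. The algorithm makes 5 recursive calls at each level.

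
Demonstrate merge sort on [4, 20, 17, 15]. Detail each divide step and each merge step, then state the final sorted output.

Merge sort trace:

Split: [4, 20, 17, 15] -> [4, 20] and [17, 15]
  Split: [4, 20] -> [4] and [20]
  Merge: [4] + [20] -> [4, 20]
  Split: [17, 15] -> [17] and [15]
  Merge: [17] + [15] -> [15, 17]
Merge: [4, 20] + [15, 17] -> [4, 15, 17, 20]

Final sorted array: [4, 15, 17, 20]

The merge sort proceeds by recursively splitting the array and merging sorted halves.
After all merges, the sorted array is [4, 15, 17, 20].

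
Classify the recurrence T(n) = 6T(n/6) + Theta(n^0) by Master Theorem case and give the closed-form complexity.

Master Theorem for T(n) = 6T(n/6) + O(n^0):

a = 6, b = 6, c = 0
log_b(a) = log_6(6) = 1.0000

Case 1: c = 0 < log_6(6) = 1.0000
T(n) = O(n^(log_6 6)) = O(n)

For T(n) = 6T(n/6) + O(n^0): log_6(6) = 1.0000. This is Case 1 of the Master Theorem (c < log_b(a), work dominated by leaves), giving O(n).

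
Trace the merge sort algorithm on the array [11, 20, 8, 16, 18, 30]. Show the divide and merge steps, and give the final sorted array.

Merge sort trace:

Split: [11, 20, 8, 16, 18, 30] -> [11, 20, 8] and [16, 18, 30]
  Split: [11, 20, 8] -> [11] and [20, 8]
    Split: [20, 8] -> [20] and [8]
    Merge: [20] + [8] -> [8, 20]
  Merge: [11] + [8, 20] -> [8, 11, 20]
  Split: [16, 18, 30] -> [16] and [18, 30]
    Split: [18, 30] -> [18] and [30]
    Merge: [18] + [30] -> [18, 30]
  Merge: [16] + [18, 30] -> [16, 18, 30]
Merge: [8, 11, 20] + [16, 18, 30] -> [8, 11, 16, 18, 20, 30]

Final sorted array: [8, 11, 16, 18, 20, 30]

The merge sort proceeds by recursively splitting the array and merging sorted halves.
After all merges, the sorted array is [8, 11, 16, 18, 20, 30].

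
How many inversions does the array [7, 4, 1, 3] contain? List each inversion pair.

Finding inversions in [7, 4, 1, 3]:

(0, 1): arr[0]=7 > arr[1]=4
(0, 2): arr[0]=7 > arr[2]=1
(0, 3): arr[0]=7 > arr[3]=3
(1, 2): arr[1]=4 > arr[2]=1
(1, 3): arr[1]=4 > arr[3]=3

Total inversions: 5

The array has 5 inversion(s): (0,1), (0,2), (0,3), (1,2), (1,3). Each pair (i,j) satisfies i < j and arr[i] > arr[j].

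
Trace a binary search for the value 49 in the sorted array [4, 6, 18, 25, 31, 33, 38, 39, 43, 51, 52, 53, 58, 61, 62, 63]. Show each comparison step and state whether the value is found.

Binary search for 49 in [4, 6, 18, 25, 31, 33, 38, 39, 43, 51, 52, 53, 58, 61, 62, 63]:

lo=0, hi=15, mid=7, arr[mid]=39 -> 39 < 49, search right half
lo=8, hi=15, mid=11, arr[mid]=53 -> 53 > 49, search left half
lo=8, hi=10, mid=9, arr[mid]=51 -> 51 > 49, search left half
lo=8, hi=8, mid=8, arr[mid]=43 -> 43 < 49, search right half
lo=9 > hi=8, target 49 not found

Binary search determines that 49 is not in the array after 4 comparisons. The search space was exhausted without finding the target.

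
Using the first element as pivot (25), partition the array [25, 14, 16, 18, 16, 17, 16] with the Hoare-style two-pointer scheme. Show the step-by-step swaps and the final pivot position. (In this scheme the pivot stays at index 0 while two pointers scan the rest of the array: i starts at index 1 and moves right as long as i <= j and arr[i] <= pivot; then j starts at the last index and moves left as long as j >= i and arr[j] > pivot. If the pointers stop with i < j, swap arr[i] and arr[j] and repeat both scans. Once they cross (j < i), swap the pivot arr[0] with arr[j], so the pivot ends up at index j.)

Hoare-style two-pointer partition with pivot = 25:

Initial array: [25, 14, 16, 18, 16, 17, 16]

Pointers start at i = 1, j = 6.
i ends at 7, j ends at 6: the pointers have crossed (j < i), so scanning stops.

Swap pivot arr[0] with arr[6] to place pivot at position 6: [16, 14, 16, 18, 16, 17, 25]
Pivot position: 6

After partitioning with pivot 25, the array becomes [16, 14, 16, 18, 16, 17, 25]. The pivot is placed at index 6. All elements to the left of the pivot are <= 25, and all elements to the right are > 25.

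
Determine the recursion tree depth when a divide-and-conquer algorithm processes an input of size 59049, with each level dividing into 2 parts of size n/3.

For divide and conquer with division factor 3:

Problem sizes at each level:
Level 0: 59049
Level 1: 19683
Level 2: 6561
Level 3: 2187
Level 4: 729
Level 5: 243
Level 6: 81
Level 7: 27
Level 8: 9
Level 9: 3
Level 10: 1

The root is level 0 and the size-1 base case is level 10 (the tree spans levels 0 through 10, i.e. 11 levels counting the root), so the depth is the number of divisions: log_3(59049) = 10

The recursion tree depth is log_3(59049) = 10. At each level, the problem size is divided by 3, so it takes 10 divisions to reduce to a base case of size 1. The algorithm makes 2 recursive calls at each level.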